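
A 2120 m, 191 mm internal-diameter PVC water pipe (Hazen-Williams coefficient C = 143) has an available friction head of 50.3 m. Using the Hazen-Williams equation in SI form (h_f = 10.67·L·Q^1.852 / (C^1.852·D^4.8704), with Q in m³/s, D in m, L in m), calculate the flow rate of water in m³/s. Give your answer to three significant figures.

Rearranging: Q = [h_f·C^1.852·D^4.8704 / (10.67·L)]^(1/1.852)
Q = [50.3·143^1.852·0.191^4.8704 / (10.67·2120)]^0.540 = 0.06794 m³/s

Q ≈ 0.0679 m³/s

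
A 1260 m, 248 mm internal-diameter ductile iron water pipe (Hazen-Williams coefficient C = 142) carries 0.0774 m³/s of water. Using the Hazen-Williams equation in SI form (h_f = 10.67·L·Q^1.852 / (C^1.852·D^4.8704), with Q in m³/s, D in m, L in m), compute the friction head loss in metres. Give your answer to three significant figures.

h_f = 10.67·1260·0.0774^1.852 / (142^1.852·0.248^4.8704) = 10.81 m

h_f ≈ 10.8 m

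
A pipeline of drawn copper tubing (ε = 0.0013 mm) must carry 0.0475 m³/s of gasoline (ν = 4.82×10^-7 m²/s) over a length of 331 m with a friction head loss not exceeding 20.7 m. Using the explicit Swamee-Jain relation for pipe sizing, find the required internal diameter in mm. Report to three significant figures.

Swamee-Jain (Type III): D = 0.66·[ε^1.25·(LQ²/(gh_f))^4.75 + ν·Q^9.4·(L/(gh_f))^5.2]^0.04
LQ²/(gh_f) = 0.003678; L/(gh_f) = 1.630
Term 1 = ε^1.25·(…)^4.75 = 1.20×10^-19; Term 2 = ν·Q^9.4·(…)^5.2 = 2.23×10^-18
D = 0.66·(1.20×10^-19 + 2.23×10^-18)^0.04 = 0.1301 m = 130 mm
Check: V = 3.57 m/s, Re = 9.64×10^5, f = 0.01192, h_f = 19.7 m ≈ 20.7 m ✓

D ≈ 130 mm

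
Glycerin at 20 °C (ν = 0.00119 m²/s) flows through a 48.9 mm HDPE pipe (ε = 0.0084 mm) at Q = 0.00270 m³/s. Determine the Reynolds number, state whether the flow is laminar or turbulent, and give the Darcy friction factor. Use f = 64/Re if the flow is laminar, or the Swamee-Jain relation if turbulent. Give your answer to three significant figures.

Re ≈ 59.1; laminar; f = 64/Re ≈ 1.08

V = 4Q/(πD²) = 1.438 m/s
Re = VD/ν = 1.438·0.0489/0.00119 = 59.1
Re < 2300 → laminar → f = 64/Re = 1.083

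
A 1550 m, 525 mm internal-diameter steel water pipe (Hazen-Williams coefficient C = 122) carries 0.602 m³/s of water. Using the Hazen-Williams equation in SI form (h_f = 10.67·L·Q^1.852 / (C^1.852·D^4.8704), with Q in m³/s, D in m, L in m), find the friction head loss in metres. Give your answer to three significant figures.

h_f = 10.67·1550·0.602^1.852 / (122^1.852·0.525^4.8704) = 20.38 m

h_f ≈ 20.4 m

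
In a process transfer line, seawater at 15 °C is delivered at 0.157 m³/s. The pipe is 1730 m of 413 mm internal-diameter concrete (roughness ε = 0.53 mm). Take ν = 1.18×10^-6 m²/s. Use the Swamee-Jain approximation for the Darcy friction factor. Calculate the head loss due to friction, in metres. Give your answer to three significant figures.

h_f ≈ 6.34 m

V = 4Q/(πD²) = 4·0.157/(π·0.413²) = 1.172 m/s
Re = VD/ν = 1.172·0.413/1.18×10^-6 = 4.10×10^5 → turbulent
ε/D = 0.53/413 = 0.00128
Swamee-Jain: f = 0.02162
h_f = f(L/D)V²/(2g) = 0.02162·(1730/0.413)·1.172²/(2·9.81) = 6.340 m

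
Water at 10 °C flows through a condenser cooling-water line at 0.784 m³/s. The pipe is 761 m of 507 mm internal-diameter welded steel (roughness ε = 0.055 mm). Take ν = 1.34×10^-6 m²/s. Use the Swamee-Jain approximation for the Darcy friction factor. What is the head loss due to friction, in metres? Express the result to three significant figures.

h_f ≈ 15.3 m

V = 4Q/(πD²) = 4·0.784/(π·0.507²) = 3.883 m/s
Re = VD/ν = 3.883·0.507/1.34×10^-6 = 1.47×10^6 → turbulent
ε/D = 0.055/507 = 1.08×10^-4
Swamee-Jain: f = 0.01326
h_f = f(L/D)V²/(2g) = 0.01326·(761/0.507)·3.883²/(2·9.81) = 15.30 m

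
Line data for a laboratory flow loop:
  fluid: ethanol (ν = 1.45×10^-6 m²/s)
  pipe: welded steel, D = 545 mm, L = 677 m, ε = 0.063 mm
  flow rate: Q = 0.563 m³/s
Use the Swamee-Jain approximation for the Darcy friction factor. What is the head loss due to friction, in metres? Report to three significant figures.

h_f ≈ 5.10 m

V = 4Q/(πD²) = 4·0.563/(π·0.545²) = 2.413 m/s
Re = VD/ν = 2.413·0.545/1.45×10^-6 = 9.07×10^5 → turbulent
ε/D = 0.063/545 = 1.16×10^-4
Swamee-Jain: f = 0.01384
h_f = f(L/D)V²/(2g) = 0.01384·(677/0.545)·2.413²/(2·9.81) = 5.103 m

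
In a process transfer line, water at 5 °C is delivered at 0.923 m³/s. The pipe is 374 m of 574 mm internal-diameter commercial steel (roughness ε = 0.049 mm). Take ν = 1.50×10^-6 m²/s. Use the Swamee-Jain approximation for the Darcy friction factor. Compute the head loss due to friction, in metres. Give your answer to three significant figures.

h_f ≈ 5.47 m

V = 4Q/(πD²) = 4·0.923/(π·0.574²) = 3.567 m/s
Re = VD/ν = 3.567·0.574/1.50×10^-6 = 1.36×10^6 → turbulent
ε/D = 0.049/574 = 8.54×10^-5
Swamee-Jain: f = 0.01295
h_f = f(L/D)V²/(2g) = 0.01295·(374/0.574)·3.567²/(2·9.81) = 5.470 m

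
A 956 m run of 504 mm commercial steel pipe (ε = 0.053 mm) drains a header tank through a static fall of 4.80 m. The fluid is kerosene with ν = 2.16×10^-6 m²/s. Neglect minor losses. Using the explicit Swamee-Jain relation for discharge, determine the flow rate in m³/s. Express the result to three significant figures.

Swamee-Jain (Type II): Q = -0.965·√(gD⁵h_f/L)·ln[ε/(3.7D) + √(3.17ν²L/(gD³h_f))]
√(gD⁵h_f/L) = √(9.81·0.504⁵·4.80/956) = 0.04002
ε/(3.7D) = 2.84×10^-5; √(3.17ν²L/(gD³h_f)) = 4.84×10^-5
Q = -0.965·0.04002·ln(7.685×10^-5) = 0.3659 m³/s
Check: V = 1.83 m/s, Re = 4.28×10^5, f = 0.01479, h_f = 4.81 m ≈ 4.80 m ✓

Q ≈ 0.366 m³/s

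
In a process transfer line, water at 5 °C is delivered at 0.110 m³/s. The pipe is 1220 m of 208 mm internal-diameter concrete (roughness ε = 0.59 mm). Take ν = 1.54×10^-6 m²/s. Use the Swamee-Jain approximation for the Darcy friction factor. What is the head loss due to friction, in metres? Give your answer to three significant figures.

h_f ≈ 82.1 m

V = 4Q/(πD²) = 4·0.110/(π·0.208²) = 3.237 m/s
Re = VD/ν = 3.237·0.208/1.54×10^-6 = 4.37×10^5 → turbulent
ε/D = 0.59/208 = 0.00284
Swamee-Jain: f = 0.02620
h_f = f(L/D)V²/(2g) = 0.02620·(1220/0.208)·3.237²/(2·9.81) = 82.08 m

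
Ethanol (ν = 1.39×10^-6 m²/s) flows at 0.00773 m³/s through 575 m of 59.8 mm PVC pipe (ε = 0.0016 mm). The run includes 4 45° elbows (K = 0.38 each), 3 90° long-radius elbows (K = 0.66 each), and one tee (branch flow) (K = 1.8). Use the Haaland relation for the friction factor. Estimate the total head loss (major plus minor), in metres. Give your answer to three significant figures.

V = 4Q/(πD²) = 2.752 m/s; V²/2g = 0.3861 m
Re = 1.18×10^5, ε/D = 2.68×10^-5 → f = 0.01733 (Haaland)
Major: h_f = f(L/D)·V²/2g = 0.01733·9615·0.3861 = 64.34 m
Minor: ΣK = 5.30; h_m = ΣK·V²/2g = 2.046 m
Total H_L = 64.34 + 2.046 = 66.38 m

H_L ≈ 66.4 m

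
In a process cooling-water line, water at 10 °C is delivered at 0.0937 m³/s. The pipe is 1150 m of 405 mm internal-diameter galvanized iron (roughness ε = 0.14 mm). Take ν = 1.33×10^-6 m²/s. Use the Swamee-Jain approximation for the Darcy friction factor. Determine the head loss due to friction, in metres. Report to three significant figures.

h_f ≈ 1.37 m

V = 4Q/(πD²) = 4·0.0937/(π·0.405²) = 0.7273 m/s
Re = VD/ν = 0.7273·0.405/1.33×10^-6 = 2.21×10^5 → turbulent
ε/D = 0.14/405 = 3.46×10^-4
Swamee-Jain: f = 0.01788
h_f = f(L/D)V²/(2g) = 0.01788·(1150/0.405)·0.7273²/(2·9.81) = 1.369 m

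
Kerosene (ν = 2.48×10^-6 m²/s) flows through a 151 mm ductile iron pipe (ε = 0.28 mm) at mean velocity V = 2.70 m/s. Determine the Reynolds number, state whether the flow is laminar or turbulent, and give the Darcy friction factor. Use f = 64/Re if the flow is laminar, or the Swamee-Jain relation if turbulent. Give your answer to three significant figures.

Re = VD/ν = 2.700·0.151/2.48×10^-6 = 1.64×10^5
Re > 4000 → turbulent; ε/D = 0.00185
Swamee-Jain: f = 0.02427

Re ≈ 1.64×10^5; turbulent; f ≈ 0.0243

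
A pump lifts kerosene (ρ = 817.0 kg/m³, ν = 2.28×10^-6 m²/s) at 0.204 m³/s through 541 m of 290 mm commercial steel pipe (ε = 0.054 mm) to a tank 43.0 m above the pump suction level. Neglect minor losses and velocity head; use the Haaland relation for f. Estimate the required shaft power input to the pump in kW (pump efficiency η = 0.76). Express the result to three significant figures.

P_shaft ≈ 123 kW

V = 4Q/(πD²) = 3.088 m/s; Re = 3.93×10^5; ε/D = 1.86×10^-4; f = 0.01550
h_f = f(L/D)V²/2g = 14.06 m
Total head H = z + h_f = 43.0 + 14.06 = 57.06 m
P_hyd = ρgQH = 817.0·9.81·0.204·57.06 = 93.29 kW
P_shaft = P_hyd/η = 93.29/0.76 = 122.8 kW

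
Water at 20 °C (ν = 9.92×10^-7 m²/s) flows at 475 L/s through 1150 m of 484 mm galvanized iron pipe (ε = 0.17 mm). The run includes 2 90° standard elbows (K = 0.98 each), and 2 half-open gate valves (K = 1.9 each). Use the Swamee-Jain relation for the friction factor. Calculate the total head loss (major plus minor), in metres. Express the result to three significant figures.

V = 4Q/(πD²) = 2.582 m/s; V²/2g = 0.3397 m
Re = 1.26×10^6, ε/D = 3.51×10^-4 → f = 0.01606 (Swamee-Jain)
Major: h_f = f(L/D)·V²/2g = 0.01606·2376·0.3397 = 12.97 m
Minor: ΣK = 5.76; h_m = ΣK·V²/2g = 1.957 m
Total H_L = 12.97 + 1.957 = 14.92 m

H_L ≈ 14.9 m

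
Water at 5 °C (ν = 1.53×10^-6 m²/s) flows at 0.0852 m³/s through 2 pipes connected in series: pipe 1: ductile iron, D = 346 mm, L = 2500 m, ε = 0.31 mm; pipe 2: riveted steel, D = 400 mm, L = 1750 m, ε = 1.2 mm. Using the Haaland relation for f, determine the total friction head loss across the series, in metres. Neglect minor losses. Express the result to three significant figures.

H ≈ 8.94 m

Pipe 1: V = 0.9061 m/s, Re = 2.05×10^5, ε/D = 8.96×10^-4, f = 0.02046, h_1 = f(L/D)V²/2g = 6.186 m
Pipe 2: V = 0.6780 m/s, Re = 1.77×10^5, ε/D = 0.00300, f = 0.02689, h_2 = f(L/D)V²/2g = 2.757 m
Series → Q common, losses add: H = Σh = 8.943 m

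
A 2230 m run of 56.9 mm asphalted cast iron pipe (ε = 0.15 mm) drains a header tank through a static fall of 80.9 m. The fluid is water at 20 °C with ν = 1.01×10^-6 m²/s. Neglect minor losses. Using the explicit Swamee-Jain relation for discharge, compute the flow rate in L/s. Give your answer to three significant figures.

Swamee-Jain (Type II): Q = -0.965·√(gD⁵h_f/L)·ln[ε/(3.7D) + √(3.17ν²L/(gD³h_f))]
√(gD⁵h_f/L) = √(9.81·0.0569⁵·80.9/2230) = 4.607×10^-4
ε/(3.7D) = 7.12×10^-4; √(3.17ν²L/(gD³h_f)) = 2.22×10^-4
Q = -0.965·4.607×10^-4·ln(9.346×10^-4) = 0.003101 m³/s
Check: V = 1.22 m/s, Re = 6.87×10^4, f = 0.02751, h_f = 81.7 m ≈ 80.9 m ✓

Q ≈ 3.10 L/s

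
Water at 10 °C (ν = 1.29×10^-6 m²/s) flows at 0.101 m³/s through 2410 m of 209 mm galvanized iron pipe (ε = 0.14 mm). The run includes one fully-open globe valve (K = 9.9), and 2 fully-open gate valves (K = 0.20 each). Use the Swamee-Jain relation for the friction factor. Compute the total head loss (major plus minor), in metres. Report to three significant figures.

V = 4Q/(πD²) = 2.944 m/s; V²/2g = 0.4418 m
Re = 4.77×10^5, ε/D = 6.70×10^-4 → f = 0.01880 (Swamee-Jain)
Major: h_f = f(L/D)·V²/2g = 0.01880·11531·0.4418 = 95.76 m
Minor: ΣK = 10.3; h_m = ΣK·V²/2g = 4.550 m
Total H_L = 95.76 + 4.550 = 100.3 m

H_L ≈ 100 m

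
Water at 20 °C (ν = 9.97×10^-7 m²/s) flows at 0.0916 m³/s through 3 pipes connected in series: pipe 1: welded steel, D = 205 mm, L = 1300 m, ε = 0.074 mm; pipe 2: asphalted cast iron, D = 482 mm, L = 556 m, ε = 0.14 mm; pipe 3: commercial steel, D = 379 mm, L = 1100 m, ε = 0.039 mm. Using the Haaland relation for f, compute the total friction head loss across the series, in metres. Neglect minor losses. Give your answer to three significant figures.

H ≈ 42.8 m

Pipe 1: V = 2.775 m/s, Re = 5.71×10^5, ε/D = 3.61×10^-4, f = 0.01651, h_1 = f(L/D)V²/2g = 41.09 m
Pipe 2: V = 0.5020 m/s, Re = 2.43×10^5, ε/D = 2.90×10^-4, f = 0.01708, h_2 = f(L/D)V²/2g = 0.2531 m
Pipe 3: V = 0.8119 m/s, Re = 3.09×10^5, ε/D = 1.03×10^-4, f = 0.01520, h_3 = f(L/D)V²/2g = 1.482 m
Series → Q common, losses add: H = Σh = 42.83 m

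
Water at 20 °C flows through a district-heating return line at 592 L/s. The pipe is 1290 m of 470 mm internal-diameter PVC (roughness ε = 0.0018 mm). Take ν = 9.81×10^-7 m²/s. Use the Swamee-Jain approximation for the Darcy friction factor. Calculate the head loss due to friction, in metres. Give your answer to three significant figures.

V = 4Q/(πD²) = 4·0.592/(π·0.470²) = 3.412 m/s
Re = VD/ν = 3.412·0.470/9.81×10^-7 = 1.63×10^6 → turbulent
ε/D = 0.0018/470 = 3.83×10^-6
Swamee-Jain: f = 0.01083
h_f = f(L/D)V²/(2g) = 0.01083·(1290/0.470)·3.412²/(2·9.81) = 17.65 m

h_f ≈ 17.6 m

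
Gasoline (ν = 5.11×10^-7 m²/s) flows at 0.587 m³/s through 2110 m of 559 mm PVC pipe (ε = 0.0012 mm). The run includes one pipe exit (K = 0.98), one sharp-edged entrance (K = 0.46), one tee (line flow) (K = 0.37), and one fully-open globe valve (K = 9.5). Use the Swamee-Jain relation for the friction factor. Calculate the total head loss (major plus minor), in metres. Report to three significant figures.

H_L ≈ 14.3 m

V = 4Q/(πD²) = 2.392 m/s; V²/2g = 0.2916 m
Re = 2.62×10^6, ε/D = 2.15×10^-6 → f = 0.01003 (Swamee-Jain)
Major: h_f = f(L/D)·V²/2g = 0.01003·3775·0.2916 = 11.04 m
Minor: ΣK = 11.3; h_m = ΣK·V²/2g = 3.298 m
Total H_L = 11.04 + 3.298 = 14.34 m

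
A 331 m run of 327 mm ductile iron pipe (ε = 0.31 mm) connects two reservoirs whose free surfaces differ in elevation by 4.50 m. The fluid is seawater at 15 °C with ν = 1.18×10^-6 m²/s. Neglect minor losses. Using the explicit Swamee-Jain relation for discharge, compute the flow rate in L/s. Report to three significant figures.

Swamee-Jain (Type II): Q = -0.965·√(gD⁵h_f/L)·ln[ε/(3.7D) + √(3.17ν²L/(gD³h_f))]
√(gD⁵h_f/L) = √(9.81·0.327⁵·4.50/331) = 0.02233
ε/(3.7D) = 2.56×10^-4; √(3.17ν²L/(gD³h_f)) = 3.08×10^-5
Q = -0.965·0.02233·ln(2.870×10^-4) = 0.1758 m³/s
Check: V = 2.09 m/s, Re = 5.80×10^5, f = 0.02004, h_f = 4.53 m ≈ 4.50 m ✓

Q ≈ 176 L/s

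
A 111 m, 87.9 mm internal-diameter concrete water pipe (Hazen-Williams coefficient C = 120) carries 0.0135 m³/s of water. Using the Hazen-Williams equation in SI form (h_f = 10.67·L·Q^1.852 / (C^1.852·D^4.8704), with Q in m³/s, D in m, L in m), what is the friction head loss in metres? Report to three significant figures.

h_f = 10.67·111·0.0135^1.852 / (120^1.852·0.0879^4.8704) = 8.006 m

h_f ≈ 8.01 m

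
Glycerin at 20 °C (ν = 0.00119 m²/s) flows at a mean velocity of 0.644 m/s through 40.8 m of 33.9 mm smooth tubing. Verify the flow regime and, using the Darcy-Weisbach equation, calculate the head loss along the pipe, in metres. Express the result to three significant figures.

h_f ≈ 88.8 m

Re = VD/ν = 0.644·0.03390/0.00119 = 18.3 → laminar (Re < 2300)
f = 64/Re = 3.489
h_f = f(L/D)V²/(2g) = 3.489·(40.8/0.03390)·0.644²/(2·9.81) = 88.75 m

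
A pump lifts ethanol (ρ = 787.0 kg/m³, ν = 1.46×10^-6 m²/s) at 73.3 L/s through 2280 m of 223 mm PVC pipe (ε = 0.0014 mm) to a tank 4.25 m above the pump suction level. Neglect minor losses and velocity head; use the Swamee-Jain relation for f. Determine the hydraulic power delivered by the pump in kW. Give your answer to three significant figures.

P_hyd ≈ 17.5 kW

V = 4Q/(πD²) = 1.877 m/s; Re = 2.87×10^5; ε/D = 6.28×10^-6; f = 0.01457
h_f = f(L/D)V²/2g = 26.74 m
Total head H = z + h_f = 4.25 + 26.74 = 30.99 m
P_hyd = ρgQH = 787.0·9.81·0.0733·30.99 = 17.54 kW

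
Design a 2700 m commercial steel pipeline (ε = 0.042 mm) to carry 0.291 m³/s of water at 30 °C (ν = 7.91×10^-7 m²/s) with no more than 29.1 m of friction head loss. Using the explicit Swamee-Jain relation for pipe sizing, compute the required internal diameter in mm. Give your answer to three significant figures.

Swamee-Jain (Type III): D = 0.66·[ε^1.25·(LQ²/(gh_f))^4.75 + ν·Q^9.4·(L/(gh_f))^5.2]^0.04
LQ²/(gh_f) = 0.8009; L/(gh_f) = 9.458
Term 1 = ε^1.25·(…)^4.75 = 1.18×10^-6; Term 2 = ν·Q^9.4·(…)^5.2 = 8.57×10^-7
D = 0.66·(1.18×10^-6 + 8.57×10^-7)^0.04 = 0.3907 m = 391 mm
Check: V = 2.43 m/s, Re = 1.20×10^6, f = 0.01343, h_f = 27.9 m ≈ 29.1 m ✓

D ≈ 391 mm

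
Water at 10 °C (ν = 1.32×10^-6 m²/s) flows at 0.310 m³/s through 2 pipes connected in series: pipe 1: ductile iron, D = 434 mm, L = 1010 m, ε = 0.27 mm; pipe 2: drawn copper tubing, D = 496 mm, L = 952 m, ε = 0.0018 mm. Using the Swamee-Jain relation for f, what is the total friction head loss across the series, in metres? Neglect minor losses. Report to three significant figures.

H ≈ 12.7 m

Pipe 1: V = 2.096 m/s, Re = 6.89×10^5, ε/D = 6.22×10^-4, f = 0.01827, h_1 = f(L/D)V²/2g = 9.518 m
Pipe 2: V = 1.604 m/s, Re = 6.03×10^5, ε/D = 3.63×10^-6, f = 0.01273, h_2 = f(L/D)V²/2g = 3.205 m
Series → Q common, losses add: H = Σh = 12.72 m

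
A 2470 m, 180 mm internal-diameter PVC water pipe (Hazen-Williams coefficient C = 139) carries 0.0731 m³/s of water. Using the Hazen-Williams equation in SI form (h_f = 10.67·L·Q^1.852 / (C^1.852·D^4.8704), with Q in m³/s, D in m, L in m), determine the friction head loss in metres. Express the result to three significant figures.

h_f = 10.67·2470·0.0731^1.852 / (139^1.852·0.180^4.8704) = 94.43 m

h_f ≈ 94.4 m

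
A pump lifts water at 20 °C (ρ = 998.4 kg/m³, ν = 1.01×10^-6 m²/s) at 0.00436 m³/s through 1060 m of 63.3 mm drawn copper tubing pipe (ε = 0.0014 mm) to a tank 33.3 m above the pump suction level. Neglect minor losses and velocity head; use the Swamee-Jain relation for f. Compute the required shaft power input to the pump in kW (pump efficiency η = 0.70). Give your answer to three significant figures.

P_shaft ≈ 3.88 kW

V = 4Q/(πD²) = 1.385 m/s; Re = 8.68×10^4; ε/D = 2.21×10^-5; f = 0.01853
h_f = f(L/D)V²/2g = 30.35 m
Total head H = z + h_f = 33.3 + 30.35 = 63.65 m
P_hyd = ρgQH = 998.4·9.81·0.00436·63.65 = 2.718 kW
P_shaft = P_hyd/η = 2.718/0.70 = 3.883 kW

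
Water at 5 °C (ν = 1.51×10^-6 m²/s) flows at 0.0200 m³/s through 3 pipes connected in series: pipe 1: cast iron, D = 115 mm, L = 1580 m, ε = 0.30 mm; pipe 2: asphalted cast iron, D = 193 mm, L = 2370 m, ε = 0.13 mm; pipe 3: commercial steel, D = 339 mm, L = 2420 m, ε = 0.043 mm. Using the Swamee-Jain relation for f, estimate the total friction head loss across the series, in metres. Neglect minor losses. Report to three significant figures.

H ≈ 75.1 m

Pipe 1: V = 1.926 m/s, Re = 1.47×10^5, ε/D = 0.00261, f = 0.02637, h_1 = f(L/D)V²/2g = 68.46 m
Pipe 2: V = 0.6836 m/s, Re = 8.74×10^4, ε/D = 6.74×10^-4, f = 0.02147, h_2 = f(L/D)V²/2g = 6.280 m
Pipe 3: V = 0.2216 m/s, Re = 4.97×10^4, ε/D = 1.27×10^-4, f = 0.02129, h_3 = f(L/D)V²/2g = 0.3804 m
Series → Q common, losses add: H = Σh = 75.13 m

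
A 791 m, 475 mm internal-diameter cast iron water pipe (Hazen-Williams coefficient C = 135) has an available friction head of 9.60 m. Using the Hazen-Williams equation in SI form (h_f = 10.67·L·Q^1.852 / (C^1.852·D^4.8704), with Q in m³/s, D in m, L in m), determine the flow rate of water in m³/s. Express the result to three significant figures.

Q ≈ 0.490 m³/s

Rearranging: Q = [h_f·C^1.852·D^4.8704 / (10.67·L)]^(1/1.852)
Q = [9.60·135^1.852·0.475^4.8704 / (10.67·791)]^0.540 = 0.4903 m³/s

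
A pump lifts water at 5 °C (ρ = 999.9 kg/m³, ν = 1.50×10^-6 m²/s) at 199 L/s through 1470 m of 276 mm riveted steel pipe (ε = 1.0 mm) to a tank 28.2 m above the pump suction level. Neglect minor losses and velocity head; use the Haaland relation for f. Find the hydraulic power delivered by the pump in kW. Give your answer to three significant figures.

P_hyd ≈ 218 kW

V = 4Q/(πD²) = 3.326 m/s; Re = 6.12×10^5; ε/D = 0.00362; f = 0.02784
h_f = f(L/D)V²/2g = 83.62 m
Total head H = z + h_f = 28.2 + 83.62 = 111.8 m
P_hyd = ρgQH = 999.9·9.81·0.199·111.8 = 218.3 kW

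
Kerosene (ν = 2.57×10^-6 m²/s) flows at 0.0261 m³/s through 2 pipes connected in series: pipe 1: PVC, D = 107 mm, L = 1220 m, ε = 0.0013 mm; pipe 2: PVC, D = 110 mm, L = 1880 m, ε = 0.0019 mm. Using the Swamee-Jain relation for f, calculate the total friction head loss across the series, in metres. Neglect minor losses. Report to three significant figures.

H ≈ 199 m

Pipe 1: V = 2.903 m/s, Re = 1.21×10^5, ε/D = 1.21×10^-5, f = 0.01726, h_1 = f(L/D)V²/2g = 84.50 m
Pipe 2: V = 2.746 m/s, Re = 1.18×10^5, ε/D = 1.73×10^-5, f = 0.01739, h_2 = f(L/D)V²/2g = 114.3 m
Series → Q common, losses add: H = Σh = 198.8 m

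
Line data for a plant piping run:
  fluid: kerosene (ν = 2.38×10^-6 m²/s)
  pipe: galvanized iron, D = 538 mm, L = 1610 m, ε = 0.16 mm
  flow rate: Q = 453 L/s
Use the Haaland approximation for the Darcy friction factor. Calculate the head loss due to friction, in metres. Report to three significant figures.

h_f ≈ 9.84 m

V = 4Q/(πD²) = 4·0.453/(π·0.538²) = 1.993 m/s
Re = VD/ν = 1.993·0.538/2.38×10^-6 = 4.50×10^5 → turbulent
ε/D = 0.16/538 = 2.97×10^-4
Haaland: f = 0.01625
h_f = f(L/D)V²/(2g) = 0.01625·(1610/0.538)·1.993²/(2·9.81) = 9.841 m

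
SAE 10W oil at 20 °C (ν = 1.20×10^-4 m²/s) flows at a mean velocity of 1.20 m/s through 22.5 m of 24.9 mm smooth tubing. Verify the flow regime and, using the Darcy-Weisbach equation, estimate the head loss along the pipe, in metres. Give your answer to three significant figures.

Re = VD/ν = 1.20·0.02490/1.20×10^-4 = 249 → laminar (Re < 2300)
f = 64/Re = 0.2570
h_f = f(L/D)V²/(2g) = 0.2570·(22.5/0.02490)·1.20²/(2·9.81) = 17.05 m

h_f ≈ 17.0 m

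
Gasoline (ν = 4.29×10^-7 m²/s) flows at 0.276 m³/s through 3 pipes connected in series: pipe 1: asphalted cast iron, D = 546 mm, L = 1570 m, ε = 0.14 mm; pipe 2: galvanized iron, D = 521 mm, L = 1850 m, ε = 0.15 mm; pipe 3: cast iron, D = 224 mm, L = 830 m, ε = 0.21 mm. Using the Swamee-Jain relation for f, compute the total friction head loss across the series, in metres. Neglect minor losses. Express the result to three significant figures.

Pipe 1: V = 1.179 m/s, Re = 1.50×10^6, ε/D = 2.56×10^-4, f = 0.01509, h_1 = f(L/D)V²/2g = 3.074 m
Pipe 2: V = 1.295 m/s, Re = 1.57×10^6, ε/D = 2.88×10^-4, f = 0.01538, h_2 = f(L/D)V²/2g = 4.666 m
Pipe 3: V = 7.004 m/s, Re = 3.66×10^6, ε/D = 9.37×10^-4, f = 0.01946, h_3 = f(L/D)V²/2g = 180.3 m
Series → Q common, losses add: H = Σh = 188.0 m

H ≈ 188 m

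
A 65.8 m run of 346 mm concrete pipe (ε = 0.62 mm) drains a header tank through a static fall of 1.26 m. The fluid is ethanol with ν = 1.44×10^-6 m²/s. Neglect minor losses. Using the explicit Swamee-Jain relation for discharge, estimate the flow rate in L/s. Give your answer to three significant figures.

Swamee-Jain (Type II): Q = -0.965·√(gD⁵h_f/L)·ln[ε/(3.7D) + √(3.17ν²L/(gD³h_f))]
√(gD⁵h_f/L) = √(9.81·0.346⁵·1.26/65.8) = 0.03052
ε/(3.7D) = 4.84×10^-4; √(3.17ν²L/(gD³h_f)) = 2.91×10^-5
Q = -0.965·0.03052·ln(5.134×10^-4) = 0.2231 m³/s
Check: V = 2.37 m/s, Re = 5.70×10^5, f = 0.02321, h_f = 1.27 m ≈ 1.26 m ✓

Q ≈ 223 L/s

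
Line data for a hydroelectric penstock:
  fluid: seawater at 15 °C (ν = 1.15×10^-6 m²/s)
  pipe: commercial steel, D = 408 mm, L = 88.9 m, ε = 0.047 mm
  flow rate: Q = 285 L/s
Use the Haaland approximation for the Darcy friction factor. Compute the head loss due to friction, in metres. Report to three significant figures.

V = 4Q/(πD²) = 4·0.285/(π·0.408²) = 2.180 m/s
Re = VD/ν = 2.180·0.408/1.15×10^-6 = 7.73×10^5 → turbulent
ε/D = 0.047/408 = 1.15×10^-4
Haaland: f = 0.01383
h_f = f(L/D)V²/(2g) = 0.01383·(88.9/0.408)·2.180²/(2·9.81) = 0.7298 m

h_f ≈ 0.730 m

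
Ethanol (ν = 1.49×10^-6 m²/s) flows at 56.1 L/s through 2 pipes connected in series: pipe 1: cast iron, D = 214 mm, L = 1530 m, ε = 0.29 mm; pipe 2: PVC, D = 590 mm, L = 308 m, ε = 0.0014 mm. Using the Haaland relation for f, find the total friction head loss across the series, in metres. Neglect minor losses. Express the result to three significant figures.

Pipe 1: V = 1.560 m/s, Re = 2.24×10^5, ε/D = 0.00136, f = 0.02213, h_1 = f(L/D)V²/2g = 19.62 m
Pipe 2: V = 0.2052 m/s, Re = 8.13×10^4, ε/D = 2.37×10^-6, f = 0.01863, h_2 = f(L/D)V²/2g = 0.02087 m
Series → Q common, losses add: H = Σh = 19.64 m

H ≈ 19.6 m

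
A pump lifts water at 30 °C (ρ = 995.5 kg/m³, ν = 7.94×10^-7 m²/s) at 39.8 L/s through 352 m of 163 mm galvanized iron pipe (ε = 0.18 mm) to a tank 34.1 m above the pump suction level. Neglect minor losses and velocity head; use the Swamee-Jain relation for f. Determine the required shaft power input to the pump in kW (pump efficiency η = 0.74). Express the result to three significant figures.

V = 4Q/(πD²) = 1.907 m/s; Re = 3.92×10^5; ε/D = 0.00110; f = 0.02096
h_f = f(L/D)V²/2g = 8.391 m
Total head H = z + h_f = 34.1 + 8.391 = 42.49 m
P_hyd = ρgQH = 995.5·9.81·0.0398·42.49 = 16.52 kW
P_shaft = P_hyd/η = 16.52/0.74 = 22.32 kW

P_shaft ≈ 22.3 kW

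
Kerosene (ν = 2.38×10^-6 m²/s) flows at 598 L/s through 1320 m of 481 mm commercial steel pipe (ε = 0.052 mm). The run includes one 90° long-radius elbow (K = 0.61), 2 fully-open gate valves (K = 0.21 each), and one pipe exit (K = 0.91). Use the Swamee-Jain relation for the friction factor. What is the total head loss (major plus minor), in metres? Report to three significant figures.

V = 4Q/(πD²) = 3.291 m/s; V²/2g = 0.5520 m
Re = 6.65×10^5, ε/D = 1.08×10^-4 → f = 0.01413 (Swamee-Jain)
Major: h_f = f(L/D)·V²/2g = 0.01413·2744·0.5520 = 21.41 m
Minor: ΣK = 1.94; h_m = ΣK·V²/2g = 1.071 m
Total H_L = 21.41 + 1.071 = 22.48 m

H_L ≈ 22.5 m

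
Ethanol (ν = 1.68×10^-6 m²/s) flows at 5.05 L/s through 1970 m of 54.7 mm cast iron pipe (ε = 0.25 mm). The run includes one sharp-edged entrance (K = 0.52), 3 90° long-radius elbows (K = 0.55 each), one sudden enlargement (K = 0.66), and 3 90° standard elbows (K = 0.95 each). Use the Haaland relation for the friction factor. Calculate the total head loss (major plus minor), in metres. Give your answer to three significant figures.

V = 4Q/(πD²) = 2.149 m/s; V²/2g = 0.2354 m
Re = 7.00×10^4, ε/D = 0.00457 → f = 0.03089 (Haaland)
Major: h_f = f(L/D)·V²/2g = 0.03089·36015·0.2354 = 261.8 m
Minor: ΣK = 5.68; h_m = ΣK·V²/2g = 1.337 m
Total H_L = 261.8 + 1.337 = 263.2 m

H_L ≈ 263 m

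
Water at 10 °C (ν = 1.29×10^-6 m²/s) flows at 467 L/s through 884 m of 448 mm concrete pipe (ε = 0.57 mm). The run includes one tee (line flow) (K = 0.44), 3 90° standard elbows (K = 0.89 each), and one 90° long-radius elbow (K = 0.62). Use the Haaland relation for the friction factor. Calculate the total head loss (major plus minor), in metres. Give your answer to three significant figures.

H_L ≈ 20.3 m

V = 4Q/(πD²) = 2.963 m/s; V²/2g = 0.4473 m
Re = 1.03×10^6, ε/D = 0.00127 → f = 0.02110 (Haaland)
Major: h_f = f(L/D)·V²/2g = 0.02110·1973·0.4473 = 18.62 m
Minor: ΣK = 3.73; h_m = ΣK·V²/2g = 1.669 m
Total H_L = 18.62 + 1.669 = 20.29 m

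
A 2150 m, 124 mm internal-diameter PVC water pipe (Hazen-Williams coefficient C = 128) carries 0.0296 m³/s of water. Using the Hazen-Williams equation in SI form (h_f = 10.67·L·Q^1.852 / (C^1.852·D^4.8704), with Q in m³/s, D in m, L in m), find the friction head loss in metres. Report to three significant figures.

h_f ≈ 110 m

h_f = 10.67·2150·0.0296^1.852 / (128^1.852·0.124^4.8704) = 110.2 m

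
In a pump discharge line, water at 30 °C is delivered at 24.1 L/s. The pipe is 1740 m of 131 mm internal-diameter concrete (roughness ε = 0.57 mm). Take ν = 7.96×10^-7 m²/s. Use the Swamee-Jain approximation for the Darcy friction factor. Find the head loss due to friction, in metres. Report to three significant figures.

V = 4Q/(πD²) = 4·0.0241/(π·0.131²) = 1.788 m/s
Re = VD/ν = 1.788·0.131/7.96×10^-7 = 2.94×10^5 → turbulent
ε/D = 0.57/131 = 0.00435
Swamee-Jain: f = 0.02963
h_f = f(L/D)V²/(2g) = 0.02963·(1740/0.131)·1.788²/(2·9.81) = 64.12 m

h_f ≈ 64.1 m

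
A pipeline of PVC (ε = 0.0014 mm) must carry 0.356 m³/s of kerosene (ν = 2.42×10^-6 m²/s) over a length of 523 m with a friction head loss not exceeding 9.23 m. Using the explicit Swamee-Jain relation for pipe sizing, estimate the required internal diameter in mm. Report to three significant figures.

Swamee-Jain (Type III): D = 0.66·[ε^1.25·(LQ²/(gh_f))^4.75 + ν·Q^9.4·(L/(gh_f))^5.2]^0.04
LQ²/(gh_f) = 0.7320; L/(gh_f) = 5.776
Term 1 = ε^1.25·(…)^4.75 = 1.09×10^-8; Term 2 = ν·Q^9.4·(…)^5.2 = 1.34×10^-6
D = 0.66·(1.09×10^-8 + 1.34×10^-6)^0.04 = 0.3844 m = 384 mm
Check: V = 3.07 m/s, Re = 4.87×10^5, f = 0.01321, h_f = 8.62 m ≈ 9.23 m ✓

D ≈ 384 mm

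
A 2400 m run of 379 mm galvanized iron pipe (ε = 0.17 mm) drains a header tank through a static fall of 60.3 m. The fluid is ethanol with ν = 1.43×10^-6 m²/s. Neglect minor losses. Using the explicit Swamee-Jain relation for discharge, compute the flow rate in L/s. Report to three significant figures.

Swamee-Jain (Type II): Q = -0.965·√(gD⁵h_f/L)·ln[ε/(3.7D) + √(3.17ν²L/(gD³h_f))]
√(gD⁵h_f/L) = √(9.81·0.379⁵·60.3/2400) = 0.04390
ε/(3.7D) = 1.21×10^-4; √(3.17ν²L/(gD³h_f)) = 2.20×10^-5
Q = -0.965·0.04390·ln(1.432×10^-4) = 0.3750 m³/s
Check: V = 3.32 m/s, Re = 8.81×10^5, f = 0.01701, h_f = 60.7 m ≈ 60.3 m ✓

Q ≈ 375 L/s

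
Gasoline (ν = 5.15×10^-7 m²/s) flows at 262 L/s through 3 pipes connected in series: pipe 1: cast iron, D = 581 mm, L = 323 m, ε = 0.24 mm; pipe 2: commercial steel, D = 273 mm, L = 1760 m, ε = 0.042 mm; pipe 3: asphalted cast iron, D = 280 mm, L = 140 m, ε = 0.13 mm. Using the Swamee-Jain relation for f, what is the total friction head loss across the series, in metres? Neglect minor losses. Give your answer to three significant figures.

Pipe 1: V = 0.9882 m/s, Re = 1.11×10^6, ε/D = 4.13×10^-4, f = 0.01662, h_1 = f(L/D)V²/2g = 0.4600 m
Pipe 2: V = 4.476 m/s, Re = 2.37×10^6, ε/D = 1.54×10^-4, f = 0.01363, h_2 = f(L/D)V²/2g = 89.70 m
Pipe 3: V = 4.255 m/s, Re = 2.31×10^6, ε/D = 4.64×10^-4, f = 0.01673, h_3 = f(L/D)V²/2g = 7.719 m
Series → Q common, losses add: H = Σh = 97.88 m

H ≈ 97.9 m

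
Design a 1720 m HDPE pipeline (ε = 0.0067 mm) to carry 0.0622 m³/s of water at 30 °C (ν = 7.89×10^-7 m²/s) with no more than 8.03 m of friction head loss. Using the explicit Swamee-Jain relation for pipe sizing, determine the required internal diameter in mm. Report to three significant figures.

Swamee-Jain (Type III): D = 0.66·[ε^1.25·(LQ²/(gh_f))^4.75 + ν·Q^9.4·(L/(gh_f))^5.2]^0.04
LQ²/(gh_f) = 0.08447; L/(gh_f) = 21.83
Term 1 = ε^1.25·(…)^4.75 = 2.72×10^-12; Term 2 = ν·Q^9.4·(…)^5.2 = 3.33×10^-11
D = 0.66·(2.72×10^-12 + 3.33×10^-11)^0.04 = 0.2522 m = 252 mm
Check: V = 1.24 m/s, Re = 3.98×10^5, f = 0.01400, h_f = 7.54 m ≈ 8.03 m ✓

D ≈ 252 mm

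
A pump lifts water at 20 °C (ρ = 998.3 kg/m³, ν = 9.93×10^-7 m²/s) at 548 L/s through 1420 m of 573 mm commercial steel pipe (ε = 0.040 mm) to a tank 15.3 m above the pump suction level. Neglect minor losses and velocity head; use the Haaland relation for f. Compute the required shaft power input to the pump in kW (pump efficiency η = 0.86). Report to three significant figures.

V = 4Q/(πD²) = 2.125 m/s; Re = 1.23×10^6; ε/D = 6.98×10^-5; f = 0.01262
h_f = f(L/D)V²/2g = 7.197 m
Total head H = z + h_f = 15.3 + 7.197 = 22.50 m
P_hyd = ρgQH = 998.3·9.81·0.548·22.50 = 120.7 kW
P_shaft = P_hyd/η = 120.7/0.86 = 140.4 kW

P_shaft ≈ 140 kW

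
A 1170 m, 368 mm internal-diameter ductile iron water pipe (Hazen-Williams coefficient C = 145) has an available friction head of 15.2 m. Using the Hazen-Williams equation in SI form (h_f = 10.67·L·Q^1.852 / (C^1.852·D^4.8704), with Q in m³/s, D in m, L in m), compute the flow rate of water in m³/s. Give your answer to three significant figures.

Q ≈ 0.279 m³/s

Rearranging: Q = [h_f·C^1.852·D^4.8704 / (10.67·L)]^(1/1.852)
Q = [15.2·145^1.852·0.368^4.8704 / (10.67·1170)]^0.540 = 0.2792 m³/s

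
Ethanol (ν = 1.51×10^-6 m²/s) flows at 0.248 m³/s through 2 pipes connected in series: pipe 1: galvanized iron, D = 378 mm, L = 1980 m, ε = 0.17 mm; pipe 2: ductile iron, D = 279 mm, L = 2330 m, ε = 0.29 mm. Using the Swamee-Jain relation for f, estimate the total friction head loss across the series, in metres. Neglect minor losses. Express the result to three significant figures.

Pipe 1: V = 2.210 m/s, Re = 5.53×10^5, ε/D = 4.50×10^-4, f = 0.01736, h_1 = f(L/D)V²/2g = 22.64 m
Pipe 2: V = 4.057 m/s, Re = 7.50×10^5, ε/D = 0.00104, f = 0.02032, h_2 = f(L/D)V²/2g = 142.3 m
Series → Q common, losses add: H = Σh = 164.9 m

H ≈ 165 m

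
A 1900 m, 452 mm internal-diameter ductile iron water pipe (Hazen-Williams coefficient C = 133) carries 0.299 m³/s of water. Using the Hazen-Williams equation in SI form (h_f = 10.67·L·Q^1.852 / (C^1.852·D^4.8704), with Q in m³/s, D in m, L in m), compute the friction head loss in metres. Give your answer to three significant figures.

h_f = 10.67·1900·0.299^1.852 / (133^1.852·0.452^4.8704) = 12.08 m

h_f ≈ 12.1 m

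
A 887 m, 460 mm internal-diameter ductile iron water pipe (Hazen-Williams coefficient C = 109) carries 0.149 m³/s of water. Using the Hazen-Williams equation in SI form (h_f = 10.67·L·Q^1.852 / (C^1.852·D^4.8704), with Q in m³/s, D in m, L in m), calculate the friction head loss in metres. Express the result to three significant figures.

h_f = 10.67·887·0.149^1.852 / (109^1.852·0.460^4.8704) = 2.061 m

h_f ≈ 2.06 m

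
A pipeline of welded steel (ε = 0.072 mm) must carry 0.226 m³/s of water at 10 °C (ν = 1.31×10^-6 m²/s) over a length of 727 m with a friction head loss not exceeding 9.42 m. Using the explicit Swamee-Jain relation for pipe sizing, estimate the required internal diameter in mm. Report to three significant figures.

Swamee-Jain (Type III): D = 0.66·[ε^1.25·(LQ²/(gh_f))^4.75 + ν·Q^9.4·(L/(gh_f))^5.2]^0.04
LQ²/(gh_f) = 0.4018; L/(gh_f) = 7.867
Term 1 = ε^1.25·(…)^4.75 = 8.73×10^-8; Term 2 = ν·Q^9.4·(…)^5.2 = 5.06×10^-8
D = 0.66·(8.73×10^-8 + 5.06×10^-8)^0.04 = 0.3508 m = 351 mm
Check: V = 2.34 m/s, Re = 6.26×10^5, f = 0.01528, h_f = 8.82 m ≈ 9.42 m ✓

D ≈ 351 mm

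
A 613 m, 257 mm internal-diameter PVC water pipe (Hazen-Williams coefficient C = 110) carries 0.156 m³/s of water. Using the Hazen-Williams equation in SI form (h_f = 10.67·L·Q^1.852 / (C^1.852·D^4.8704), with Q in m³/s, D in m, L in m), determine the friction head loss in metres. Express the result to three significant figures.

h_f ≈ 26.0 m

h_f = 10.67·613·0.156^1.852 / (110^1.852·0.257^4.8704) = 25.97 m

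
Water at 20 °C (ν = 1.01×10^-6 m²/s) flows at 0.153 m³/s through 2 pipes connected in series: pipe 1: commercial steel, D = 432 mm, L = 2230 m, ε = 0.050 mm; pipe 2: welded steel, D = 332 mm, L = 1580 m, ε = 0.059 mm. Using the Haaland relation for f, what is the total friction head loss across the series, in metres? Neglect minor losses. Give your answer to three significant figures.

H ≈ 15.5 m

Pipe 1: V = 1.044 m/s, Re = 4.46×10^5, ε/D = 1.16×10^-4, f = 0.01462, h_1 = f(L/D)V²/2g = 4.192 m
Pipe 2: V = 1.767 m/s, Re = 5.81×10^5, ε/D = 1.78×10^-4, f = 0.01489, h_2 = f(L/D)V²/2g = 11.28 m
Series → Q common, losses add: H = Σh = 15.47 m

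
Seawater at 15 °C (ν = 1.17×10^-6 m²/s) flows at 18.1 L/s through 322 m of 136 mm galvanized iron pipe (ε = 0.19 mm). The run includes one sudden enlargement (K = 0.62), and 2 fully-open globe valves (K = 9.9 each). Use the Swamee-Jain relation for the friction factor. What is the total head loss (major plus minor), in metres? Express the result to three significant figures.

H_L ≈ 5.93 m

V = 4Q/(πD²) = 1.246 m/s; V²/2g = 0.07913 m
Re = 1.45×10^5, ε/D = 0.00140 → f = 0.02303 (Swamee-Jain)
Major: h_f = f(L/D)·V²/2g = 0.02303·2368·0.07913 = 4.315 m
Minor: ΣK = 20.4; h_m = ΣK·V²/2g = 1.616 m
Total H_L = 4.315 + 1.616 = 5.931 m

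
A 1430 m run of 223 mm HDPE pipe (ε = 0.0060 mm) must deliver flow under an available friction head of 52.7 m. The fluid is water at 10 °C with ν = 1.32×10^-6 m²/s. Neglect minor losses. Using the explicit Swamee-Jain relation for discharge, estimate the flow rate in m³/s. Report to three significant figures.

Q ≈ 0.137 m³/s

Swamee-Jain (Type II): Q = -0.965·√(gD⁵h_f/L)·ln[ε/(3.7D) + √(3.17ν²L/(gD³h_f))]
√(gD⁵h_f/L) = √(9.81·0.223⁵·52.7/1430) = 0.01412
ε/(3.7D) = 7.27×10^-6; √(3.17ν²L/(gD³h_f)) = 3.71×10^-5
Q = -0.965·0.01412·ln(4.439×10^-5) = 0.1366 m³/s
Check: V = 3.50 m/s, Re = 5.91×10^5, f = 0.01317, h_f = 52.6 m ≈ 52.7 m ✓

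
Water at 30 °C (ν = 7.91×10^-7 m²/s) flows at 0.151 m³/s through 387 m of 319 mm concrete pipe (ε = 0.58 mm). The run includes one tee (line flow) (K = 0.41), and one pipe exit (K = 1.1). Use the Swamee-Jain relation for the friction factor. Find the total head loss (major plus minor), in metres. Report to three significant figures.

H_L ≈ 5.39 m

V = 4Q/(πD²) = 1.889 m/s; V²/2g = 0.1819 m
Re = 7.62×10^5, ε/D = 0.00182 → f = 0.02319 (Swamee-Jain)
Major: h_f = f(L/D)·V²/2g = 0.02319·1213·0.1819 = 5.118 m
Minor: ΣK = 1.51; h_m = ΣK·V²/2g = 0.2747 m
Total H_L = 5.118 + 0.2747 = 5.393 m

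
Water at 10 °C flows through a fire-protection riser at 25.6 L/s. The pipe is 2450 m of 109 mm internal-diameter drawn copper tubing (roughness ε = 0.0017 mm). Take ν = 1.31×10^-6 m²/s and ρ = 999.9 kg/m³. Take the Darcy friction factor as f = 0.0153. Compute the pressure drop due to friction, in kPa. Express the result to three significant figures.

V = 4Q/(πD²) = 4·0.0256/(π·0.109²) = 2.743 m/s
h_f = f(L/D)V²/(2g) = 0.01530·(2450/0.109)·2.743²/(2·9.81) = 131.9 m
Δp = ρg·h_f = 999.9·9.81·131.9 = 1294 kPa

Δp ≈ 1290 kPa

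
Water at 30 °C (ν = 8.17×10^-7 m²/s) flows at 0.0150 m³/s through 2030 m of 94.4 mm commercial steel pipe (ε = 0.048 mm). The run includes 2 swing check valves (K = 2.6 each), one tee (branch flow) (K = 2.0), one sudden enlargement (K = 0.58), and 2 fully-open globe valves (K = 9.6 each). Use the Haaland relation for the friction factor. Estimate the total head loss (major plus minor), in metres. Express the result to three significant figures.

H_L ≈ 98.8 m

V = 4Q/(πD²) = 2.143 m/s; V²/2g = 0.2341 m
Re = 2.48×10^5, ε/D = 5.08×10^-4 → f = 0.01837 (Haaland)
Major: h_f = f(L/D)·V²/2g = 0.01837·21504·0.2341 = 92.46 m
Minor: ΣK = 27.0; h_m = ΣK·V²/2g = 6.316 m
Total H_L = 92.46 + 6.316 = 98.77 m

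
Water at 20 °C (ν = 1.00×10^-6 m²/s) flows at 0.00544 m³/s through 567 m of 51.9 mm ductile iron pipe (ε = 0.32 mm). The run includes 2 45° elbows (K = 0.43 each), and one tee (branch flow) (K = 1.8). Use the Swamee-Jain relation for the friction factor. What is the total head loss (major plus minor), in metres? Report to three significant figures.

V = 4Q/(πD²) = 2.571 m/s; V²/2g = 0.3370 m
Re = 1.33×10^5, ε/D = 0.00617 → f = 0.03322 (Swamee-Jain)
Major: h_f = f(L/D)·V²/2g = 0.03322·10925·0.3370 = 122.3 m
Minor: ΣK = 2.66; h_m = ΣK·V²/2g = 0.8965 m
Total H_L = 122.3 + 0.8965 = 123.2 m

H_L ≈ 123 m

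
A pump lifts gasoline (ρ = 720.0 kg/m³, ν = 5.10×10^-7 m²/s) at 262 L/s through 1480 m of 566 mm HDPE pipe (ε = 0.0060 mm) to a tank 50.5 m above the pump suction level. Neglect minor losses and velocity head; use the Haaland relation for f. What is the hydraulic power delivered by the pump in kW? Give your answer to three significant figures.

V = 4Q/(πD²) = 1.041 m/s; Re = 1.16×10^6; ε/D = 1.06×10^-5; f = 0.01152
h_f = f(L/D)V²/2g = 1.665 m
Total head H = z + h_f = 50.5 + 1.665 = 52.17 m
P_hyd = ρgQH = 720.0·9.81·0.262·52.17 = 96.53 kW

P_hyd ≈ 96.5 kW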